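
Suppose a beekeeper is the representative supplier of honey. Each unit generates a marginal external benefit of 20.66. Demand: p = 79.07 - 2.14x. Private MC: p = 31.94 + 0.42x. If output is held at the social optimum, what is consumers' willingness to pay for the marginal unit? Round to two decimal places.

P = 22.40

Social marginal cost = private MC − MEB = 11.28 + 0.42x.
Set SMC = demand: 11.28 + 0.42x = 79.07 - 2.14x → x* = 26.4805.
Consumer price on the demand curve at x*: 79.07 − 2.14×26.4805 = 22.4017.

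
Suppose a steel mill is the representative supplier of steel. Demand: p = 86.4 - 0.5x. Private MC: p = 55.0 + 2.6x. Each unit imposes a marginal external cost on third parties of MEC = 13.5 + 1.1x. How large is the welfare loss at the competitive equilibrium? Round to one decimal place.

DWL = 72.3

Market equilibrium (private): 55.0 + 2.6x = 86.4 - 0.5x → x_m = 10.1290.
Social marginal cost = private MC + MEC = 68.5 + 3.7x.
Set SMC = demand: 68.5 + 3.7x = 86.4 - 0.5x → x* = 4.2619.
Height of the DWL triangle at x_m is SMC(x_m) − demand(x_m) = MEC(x_m) = 24.6419.
DWL = ½ × 5.8671 × 24.6419 = 72.2882.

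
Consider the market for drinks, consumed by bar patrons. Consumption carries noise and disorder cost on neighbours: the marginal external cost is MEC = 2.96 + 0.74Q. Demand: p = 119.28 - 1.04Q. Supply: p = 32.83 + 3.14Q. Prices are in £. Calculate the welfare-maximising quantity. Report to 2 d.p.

Q* = 16.97

Social marginal benefit = demand − MEC = 116.32 - 1.78Q.
Set SMB = MC: 116.32 - 1.78Q = 32.83 + 3.14Q → Q* = 16.9695.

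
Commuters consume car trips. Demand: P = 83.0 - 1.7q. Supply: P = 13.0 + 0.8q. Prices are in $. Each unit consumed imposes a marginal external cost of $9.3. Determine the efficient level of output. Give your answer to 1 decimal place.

q* = 24.3

Social marginal benefit = demand − MEC = 73.7 - 1.7q.
Set SMB = MC: 73.7 - 1.7q = 13.0 + 0.8q → q* = 24.2800.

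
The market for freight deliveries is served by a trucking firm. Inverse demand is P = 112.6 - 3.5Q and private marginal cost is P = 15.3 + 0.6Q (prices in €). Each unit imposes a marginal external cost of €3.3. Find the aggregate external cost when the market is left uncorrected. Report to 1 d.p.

€78.3

Market equilibrium (private): 15.3 + 0.6Q = 112.6 - 3.5Q → Q_m = 23.7317.
Total external cost = MEC × Q_m = 3.3 × 23.7317 = 78.3146.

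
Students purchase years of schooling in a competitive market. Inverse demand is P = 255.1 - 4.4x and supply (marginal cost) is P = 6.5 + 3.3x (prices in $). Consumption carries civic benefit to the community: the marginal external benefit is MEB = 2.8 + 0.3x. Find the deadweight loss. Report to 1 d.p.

Market equilibrium (private): 6.5 + 3.3x = 255.1 - 4.4x → x_m = 32.2857.
Social marginal benefit = demand + MEB = 257.9 - 4.1x.
Set SMB = MC: 257.9 - 4.1x = 6.5 + 3.3x → x* = 33.9730.
The welfare-loss triangle has base |x_m − x*| and height MEB(x_m) (the vertical gap between SMB and MC is zero at x* and MEB at x_m).
DWL = ½ × 1.6873 × 12.4857 = 10.5336.

DWL = $10.5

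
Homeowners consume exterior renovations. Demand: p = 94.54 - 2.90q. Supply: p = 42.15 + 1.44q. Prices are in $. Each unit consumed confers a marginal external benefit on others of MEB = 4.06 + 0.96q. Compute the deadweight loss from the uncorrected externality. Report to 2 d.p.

Market equilibrium (private): 42.15 + 1.44q = 94.54 - 2.90q → q_m = 12.0714.
Social marginal benefit = demand + MEB = 98.60 - 1.94q.
Set SMB = MC: 98.60 - 1.94q = 42.15 + 1.44q → q* = 16.7012.
Between q* and q_m the wedge SMB − MC runs linearly from 0 to MEB(q_m), so the loss is a triangle.
DWL = ½ × 4.6298 × 15.6486 = 36.2249.

DWL = $36.22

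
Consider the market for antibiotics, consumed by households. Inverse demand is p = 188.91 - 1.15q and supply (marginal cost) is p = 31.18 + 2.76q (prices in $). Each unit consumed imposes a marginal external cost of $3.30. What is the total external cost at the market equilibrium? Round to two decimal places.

Market equilibrium (private): 31.18 + 2.76q = 188.91 - 1.15q → q_m = 40.3402.
Total external cost = MEC × q_m = 3.30 × 40.3402 = 133.1227.

$133.12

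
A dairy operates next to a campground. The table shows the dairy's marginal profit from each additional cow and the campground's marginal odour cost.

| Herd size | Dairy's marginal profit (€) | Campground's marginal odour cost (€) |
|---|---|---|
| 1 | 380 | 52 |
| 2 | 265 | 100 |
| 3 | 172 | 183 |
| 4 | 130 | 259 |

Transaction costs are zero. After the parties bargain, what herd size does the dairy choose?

2

Bargaining reaches the level where marginal profit last exceeds marginal odour cost.
That holds through level 2 (265 ≥ 100) but not at 3 (172 < 183).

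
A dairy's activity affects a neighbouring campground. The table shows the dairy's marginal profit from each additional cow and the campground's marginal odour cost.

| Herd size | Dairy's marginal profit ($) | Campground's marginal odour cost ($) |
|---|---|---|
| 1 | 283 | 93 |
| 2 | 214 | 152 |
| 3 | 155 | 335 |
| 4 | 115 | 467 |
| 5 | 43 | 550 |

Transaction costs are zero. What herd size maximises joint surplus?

Bargaining reaches the level where marginal profit last exceeds marginal odour cost.
That holds through level 2 (214 ≥ 152) but not at 3 (155 < 335).

2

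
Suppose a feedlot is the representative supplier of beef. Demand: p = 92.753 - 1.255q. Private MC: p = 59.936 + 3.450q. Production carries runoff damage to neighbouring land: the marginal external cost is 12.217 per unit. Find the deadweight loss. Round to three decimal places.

Market equilibrium (private): 59.936 + 3.450q = 92.753 - 1.255q → q_m = 6.9749.
Social marginal cost = private MC + MEC = 72.153 + 3.450q.
Set SMC = demand: 72.153 + 3.450q = 92.753 - 1.255q → q* = 4.3783.
The welfare-loss triangle has base |q_m − q*| and height MEC(q_m) (the vertical gap between SMC and demand is zero at q* and MEC at q_m).
DWL = ½ × 2.5966 × 12.2170 = 15.8613.

DWL = 15.861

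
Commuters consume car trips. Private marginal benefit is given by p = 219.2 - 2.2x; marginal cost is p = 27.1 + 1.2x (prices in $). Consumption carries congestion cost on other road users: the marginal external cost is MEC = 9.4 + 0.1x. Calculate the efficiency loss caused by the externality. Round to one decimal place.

DWL = $32.4

Market equilibrium (private): 27.1 + 1.2x = 219.2 - 2.2x → x_m = 56.5000.
Social marginal benefit = demand − MEC = 209.8 - 2.3x.
Set SMB = MC: 209.8 - 2.3x = 27.1 + 1.2x → x* = 52.2000.
Height of the DWL triangle at x_m is MC(x_m) − SMB(x_m) = MEC(x_m) = 15.0500.
DWL = ½ × 4.3000 × 15.0500 = 32.3575.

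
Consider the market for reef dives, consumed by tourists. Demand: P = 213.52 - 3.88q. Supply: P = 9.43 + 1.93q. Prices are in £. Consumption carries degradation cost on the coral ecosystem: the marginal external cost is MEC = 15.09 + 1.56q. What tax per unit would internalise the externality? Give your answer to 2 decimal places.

tax = £55.10 per unit

Social marginal benefit = demand − MEC = 198.43 - 5.44q.
Set SMB = MC: 198.43 - 5.44q = 9.43 + 1.93q → q* = 25.6445.
The Pigouvian tax equals MEC at q*: 15.09 + 1.56×25.6445 = 55.0954.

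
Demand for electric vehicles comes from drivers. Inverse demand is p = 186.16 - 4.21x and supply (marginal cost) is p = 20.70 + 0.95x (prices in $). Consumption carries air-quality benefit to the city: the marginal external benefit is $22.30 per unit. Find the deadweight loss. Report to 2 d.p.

DWL = $48.19

Market equilibrium (private): 20.70 + 0.95x = 186.16 - 4.21x → x_m = 32.0659.
Social marginal benefit = demand + MEB = 208.46 - 4.21x.
Set SMB = MC: 208.46 - 4.21x = 20.70 + 0.95x → x* = 36.3876.
Height of the DWL triangle at x_m is SMB(x_m) − MC(x_m) = MEB(x_m) = 22.3000.
DWL = ½ × 4.3217 × 22.3000 = 48.1870.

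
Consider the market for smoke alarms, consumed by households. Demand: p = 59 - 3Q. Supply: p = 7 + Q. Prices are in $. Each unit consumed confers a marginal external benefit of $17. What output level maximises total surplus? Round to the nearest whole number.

Q* = 17

Social marginal benefit = demand + MEB = 76 - 3Q.
Set SMB = MC: 76 - 3Q = 7 + Q → Q* = 17.2500.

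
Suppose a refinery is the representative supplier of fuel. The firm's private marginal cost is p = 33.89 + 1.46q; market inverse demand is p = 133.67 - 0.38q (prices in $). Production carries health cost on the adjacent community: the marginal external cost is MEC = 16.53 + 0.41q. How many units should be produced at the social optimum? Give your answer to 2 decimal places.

q* = 37.00

Social marginal cost = private MC + MEC = 50.42 + 1.87q.
Set SMC = demand: 50.42 + 1.87q = 133.67 - 0.38q → q* = 37.0000.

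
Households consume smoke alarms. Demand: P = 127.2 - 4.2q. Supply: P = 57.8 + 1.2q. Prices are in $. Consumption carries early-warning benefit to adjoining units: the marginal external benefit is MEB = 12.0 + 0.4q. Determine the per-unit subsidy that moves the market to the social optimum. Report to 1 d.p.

subsidy = $18.5 per unit

Social marginal benefit = demand + MEB = 139.2 - 3.8q.
Set SMB = MC: 139.2 - 3.8q = 57.8 + 1.2q → q* = 16.2800.
The Pigouvian subsidy equals MEB at q*: 12.0 + 0.4×16.2800 = 18.5120.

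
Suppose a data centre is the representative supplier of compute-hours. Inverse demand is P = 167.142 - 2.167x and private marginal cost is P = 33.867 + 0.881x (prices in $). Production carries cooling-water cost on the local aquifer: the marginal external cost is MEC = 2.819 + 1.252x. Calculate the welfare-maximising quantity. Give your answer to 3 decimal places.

x* = 30.339

Social marginal cost = private MC + MEC = 36.686 + 2.133x.
Set SMC = demand: 36.686 + 2.133x = 167.142 - 2.167x → x* = 30.3386.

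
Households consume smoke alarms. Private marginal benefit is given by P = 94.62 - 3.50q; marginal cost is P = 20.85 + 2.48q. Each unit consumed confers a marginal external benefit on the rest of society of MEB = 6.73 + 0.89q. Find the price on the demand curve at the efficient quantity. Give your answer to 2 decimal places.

Social marginal benefit = demand + MEB = 101.35 - 2.61q.
Set SMB = MC: 101.35 - 2.61q = 20.85 + 2.48q → q* = 15.8153.
Consumer price on the demand curve at q*: 94.62 − 3.50×15.8153 = 39.2665.

P = 39.27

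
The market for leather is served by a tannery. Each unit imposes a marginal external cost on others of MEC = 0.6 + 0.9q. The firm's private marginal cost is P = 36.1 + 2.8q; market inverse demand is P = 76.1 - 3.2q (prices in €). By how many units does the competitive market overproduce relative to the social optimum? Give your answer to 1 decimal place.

1.0 units

Market equilibrium (private): 36.1 + 2.8q = 76.1 - 3.2q → q_m = 6.6667.
Social marginal cost = private MC + MEC = 36.7 + 3.7q.
Set SMC = demand: 36.7 + 3.7q = 76.1 - 3.2q → q* = 5.7101.
Gap = |6.6667 − 5.7101| = 0.9566.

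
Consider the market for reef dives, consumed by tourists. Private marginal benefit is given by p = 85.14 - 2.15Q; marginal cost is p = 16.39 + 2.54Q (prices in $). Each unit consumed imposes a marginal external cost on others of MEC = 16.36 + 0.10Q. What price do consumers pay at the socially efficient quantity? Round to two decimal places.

P = $61.62

Social marginal benefit = demand − MEC = 68.78 - 2.25Q.
Set SMB = MC: 68.78 - 2.25Q = 16.39 + 2.54Q → Q* = 10.9374.
Consumer price on the demand curve at Q*: 85.14 − 2.15×10.9374 = 61.6246.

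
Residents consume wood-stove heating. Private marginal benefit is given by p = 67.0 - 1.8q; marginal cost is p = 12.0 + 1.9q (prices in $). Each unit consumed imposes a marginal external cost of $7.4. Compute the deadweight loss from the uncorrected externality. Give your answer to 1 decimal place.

DWL = $7.4

Market equilibrium (private): 12.0 + 1.9q = 67.0 - 1.8q → q_m = 14.8649.
Social marginal benefit = demand − MEC = 59.6 - 1.8q.
Set SMB = MC: 59.6 - 1.8q = 12.0 + 1.9q → q* = 12.8649.
Height of the DWL triangle at q_m is MC(q_m) − SMB(q_m) = MEC(q_m) = 7.4000.
DWL = ½ × 2.0000 × 7.4000 = 7.4000.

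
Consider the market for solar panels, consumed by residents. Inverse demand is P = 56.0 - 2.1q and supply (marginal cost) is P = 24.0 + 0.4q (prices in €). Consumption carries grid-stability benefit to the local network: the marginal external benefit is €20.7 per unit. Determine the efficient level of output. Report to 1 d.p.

Social marginal benefit = demand + MEB = 76.7 - 2.1q.
Set SMB = MC: 76.7 - 2.1q = 24.0 + 0.4q → q* = 21.0800.

q* = 21.1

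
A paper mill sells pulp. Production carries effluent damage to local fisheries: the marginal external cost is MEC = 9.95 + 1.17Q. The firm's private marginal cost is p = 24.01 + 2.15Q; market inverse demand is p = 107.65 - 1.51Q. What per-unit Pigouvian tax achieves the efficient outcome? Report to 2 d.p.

tax = 27.80 per unit

Social marginal cost = private MC + MEC = 33.96 + 3.32Q.
Set SMC = demand: 33.96 + 3.32Q = 107.65 - 1.51Q → Q* = 15.2567.
The Pigouvian tax equals MEC at Q*: 9.95 + 1.17×15.2567 = 27.8003.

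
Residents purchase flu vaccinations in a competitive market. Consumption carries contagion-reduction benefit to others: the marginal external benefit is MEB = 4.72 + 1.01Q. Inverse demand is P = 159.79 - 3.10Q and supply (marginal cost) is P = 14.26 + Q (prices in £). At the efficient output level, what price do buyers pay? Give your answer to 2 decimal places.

P = £9.05

Social marginal benefit = demand + MEB = 164.51 - 2.09Q.
Set SMB = MC: 164.51 - 2.09Q = 14.26 + Q → Q* = 48.6246.
Consumer price on the demand curve at Q*: 159.79 − 3.10×48.6246 = 9.0537.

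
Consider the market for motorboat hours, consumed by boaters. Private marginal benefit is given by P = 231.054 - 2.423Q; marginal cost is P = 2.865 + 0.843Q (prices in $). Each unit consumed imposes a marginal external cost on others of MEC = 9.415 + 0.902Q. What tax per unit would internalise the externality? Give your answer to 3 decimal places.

Social marginal benefit = demand − MEC = 221.639 - 3.325Q.
Set SMB = MC: 221.639 - 3.325Q = 2.865 + 0.843Q → Q* = 52.4890.
The Pigouvian tax equals MEC at Q*: 9.415 + 0.902×52.4890 = 56.7601.

tax = $56.760 per unit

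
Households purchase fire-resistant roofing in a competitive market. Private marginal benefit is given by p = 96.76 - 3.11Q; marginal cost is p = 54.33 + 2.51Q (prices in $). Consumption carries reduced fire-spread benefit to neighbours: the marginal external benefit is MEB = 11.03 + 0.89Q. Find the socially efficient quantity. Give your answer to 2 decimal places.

Q* = 11.30

Social marginal benefit = demand + MEB = 107.79 - 2.22Q.
Set SMB = MC: 107.79 - 2.22Q = 54.33 + 2.51Q → Q* = 11.3023.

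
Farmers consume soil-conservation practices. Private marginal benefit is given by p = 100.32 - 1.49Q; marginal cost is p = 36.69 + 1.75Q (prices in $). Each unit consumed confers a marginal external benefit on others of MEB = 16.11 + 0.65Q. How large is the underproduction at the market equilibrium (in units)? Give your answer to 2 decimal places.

11.15 units

Market equilibrium (private): 36.69 + 1.75Q = 100.32 - 1.49Q → Q_m = 19.6389.
Social marginal benefit = demand + MEB = 116.43 - 0.84Q.
Set SMB = MC: 116.43 - 0.84Q = 36.69 + 1.75Q → Q* = 30.7876.
Gap = |19.6389 − 30.7876| = 11.1487.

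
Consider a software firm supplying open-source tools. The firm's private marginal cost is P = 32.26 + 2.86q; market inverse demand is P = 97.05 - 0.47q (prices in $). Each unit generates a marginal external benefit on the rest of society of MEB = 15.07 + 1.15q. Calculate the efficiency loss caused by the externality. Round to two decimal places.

Market equilibrium (private): 32.26 + 2.86q = 97.05 - 0.47q → q_m = 19.4565.
Social marginal cost = private MC − MEB = 17.19 + 1.71q.
Set SMC = demand: 17.19 + 1.71q = 97.05 - 0.47q → q* = 36.6330.
Height of the DWL triangle at q_m is demand(q_m) − SMC(q_m) = MEB(q_m) = 37.4449.
DWL = ½ × 17.1765 × 37.4449 = 321.5862.

DWL = $321.59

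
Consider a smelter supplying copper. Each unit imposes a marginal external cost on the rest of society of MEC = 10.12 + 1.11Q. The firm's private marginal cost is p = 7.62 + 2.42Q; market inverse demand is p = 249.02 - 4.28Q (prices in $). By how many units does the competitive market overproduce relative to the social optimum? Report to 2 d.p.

Market equilibrium (private): 7.62 + 2.42Q = 249.02 - 4.28Q → Q_m = 36.0299.
Social marginal cost = private MC + MEC = 17.74 + 3.53Q.
Set SMC = demand: 17.74 + 3.53Q = 249.02 - 4.28Q → Q* = 29.6133.
Gap = |36.0299 − 29.6133| = 6.4166.

6.42 units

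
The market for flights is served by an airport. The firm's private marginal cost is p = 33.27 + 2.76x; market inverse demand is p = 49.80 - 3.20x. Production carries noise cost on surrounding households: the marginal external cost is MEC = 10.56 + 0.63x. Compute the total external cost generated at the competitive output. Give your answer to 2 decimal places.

Market equilibrium (private): 33.27 + 2.76x = 49.80 - 3.20x → x_m = 2.7735.
Total external cost = ∫₀^{x_m} (10.56 + 0.63x) dx = 10.56×2.7735 + ½×0.63×2.7735² = 31.7112.

31.71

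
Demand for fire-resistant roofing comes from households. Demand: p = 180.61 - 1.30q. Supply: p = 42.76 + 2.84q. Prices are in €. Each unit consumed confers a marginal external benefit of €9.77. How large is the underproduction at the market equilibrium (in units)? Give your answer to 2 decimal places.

2.36 units

Market equilibrium (private): 42.76 + 2.84q = 180.61 - 1.30q → q_m = 33.2971.
Social marginal benefit = demand + MEB = 190.38 - 1.30q.
Set SMB = MC: 190.38 - 1.30q = 42.76 + 2.84q → q* = 35.6570.
Gap = |33.2971 − 35.6570| = 2.3599.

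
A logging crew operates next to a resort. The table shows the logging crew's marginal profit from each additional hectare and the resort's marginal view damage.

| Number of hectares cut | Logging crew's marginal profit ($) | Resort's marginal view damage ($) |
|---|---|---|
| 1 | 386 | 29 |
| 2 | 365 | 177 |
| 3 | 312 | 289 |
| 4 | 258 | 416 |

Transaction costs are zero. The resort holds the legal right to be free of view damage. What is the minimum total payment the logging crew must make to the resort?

$495

Efficient level: marginal profit ≥ marginal view damage through level 3, so k* = 3.
With the resort holding the right, the logging crew must at least compensate total damage at k*: 29 + 177 + 289 = 495.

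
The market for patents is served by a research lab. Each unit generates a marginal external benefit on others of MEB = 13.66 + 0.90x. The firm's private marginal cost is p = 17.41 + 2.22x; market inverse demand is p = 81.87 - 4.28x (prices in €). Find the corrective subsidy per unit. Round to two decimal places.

subsidy = €26.22 per unit

Social marginal cost = private MC − MEB = 3.75 + 1.32x.
Set SMC = demand: 3.75 + 1.32x = 81.87 - 4.28x → x* = 13.9500.
The Pigouvian subsidy equals MEB at x*: 13.66 + 0.90×13.9500 = 26.2150.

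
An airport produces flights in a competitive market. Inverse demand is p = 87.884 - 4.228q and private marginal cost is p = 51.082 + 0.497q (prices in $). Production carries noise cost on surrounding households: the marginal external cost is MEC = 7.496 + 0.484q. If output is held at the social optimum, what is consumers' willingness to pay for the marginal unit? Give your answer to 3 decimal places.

P = $64.097

Social marginal cost = private MC + MEC = 58.578 + 0.981q.
Set SMC = demand: 58.578 + 0.981q = 87.884 - 4.228q → q* = 5.6260.
Consumer price on the demand curve at q*: 87.884 − 4.228×5.6260 = 64.0973.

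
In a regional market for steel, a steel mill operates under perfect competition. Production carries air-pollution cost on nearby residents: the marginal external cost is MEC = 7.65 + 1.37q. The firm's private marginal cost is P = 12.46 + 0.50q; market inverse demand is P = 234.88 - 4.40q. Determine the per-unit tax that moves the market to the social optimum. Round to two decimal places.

tax = 54.58 per unit

Social marginal cost = private MC + MEC = 20.11 + 1.87q.
Set SMC = demand: 20.11 + 1.87q = 234.88 - 4.40q → q* = 34.2536.
The Pigouvian tax equals MEC at q*: 7.65 + 1.37×34.2536 = 54.5774.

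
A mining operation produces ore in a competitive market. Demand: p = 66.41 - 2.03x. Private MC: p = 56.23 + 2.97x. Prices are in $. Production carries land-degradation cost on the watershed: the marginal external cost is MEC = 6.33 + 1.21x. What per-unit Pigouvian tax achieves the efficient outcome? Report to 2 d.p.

tax = $7.08 per unit

Social marginal cost = private MC + MEC = 62.56 + 4.18x.
Set SMC = demand: 62.56 + 4.18x = 66.41 - 2.03x → x* = 0.6200.
The Pigouvian tax equals MEC at x*: 6.33 + 1.21×0.6200 = 7.0802.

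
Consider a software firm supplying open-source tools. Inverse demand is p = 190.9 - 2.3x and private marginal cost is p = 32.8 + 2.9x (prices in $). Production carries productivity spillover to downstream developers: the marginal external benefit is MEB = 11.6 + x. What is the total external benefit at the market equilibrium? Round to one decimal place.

Market equilibrium (private): 32.8 + 2.9x = 190.9 - 2.3x → x_m = 30.4038.
Total external benefit = ∫₀^{x_m} (11.6 + 1.0x) dx = 11.6×30.4038 + ½×1.0×30.4038² = 814.8796.

$814.9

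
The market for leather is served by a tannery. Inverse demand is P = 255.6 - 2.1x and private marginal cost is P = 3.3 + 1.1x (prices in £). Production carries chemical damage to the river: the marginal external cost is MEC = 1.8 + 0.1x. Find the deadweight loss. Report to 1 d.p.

DWL = £14.2

Market equilibrium (private): 3.3 + 1.1x = 255.6 - 2.1x → x_m = 78.8438.
Social marginal cost = private MC + MEC = 5.1 + 1.2x.
Set SMC = demand: 5.1 + 1.2x = 255.6 - 2.1x → x* = 75.9091.
Height of the DWL triangle at x_m is SMC(x_m) − demand(x_m) = MEC(x_m) = 9.6844.
DWL = ½ × 2.9347 × 9.6844 = 14.2104.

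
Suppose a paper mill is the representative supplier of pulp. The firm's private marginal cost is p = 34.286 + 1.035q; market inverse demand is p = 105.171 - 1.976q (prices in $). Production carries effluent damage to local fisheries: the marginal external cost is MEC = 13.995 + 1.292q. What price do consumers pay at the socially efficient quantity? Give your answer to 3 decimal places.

P = $79.046

Social marginal cost = private MC + MEC = 48.281 + 2.327q.
Set SMC = demand: 48.281 + 2.327q = 105.171 - 1.976q → q* = 13.2210.
Consumer price on the demand curve at q*: 105.171 − 1.976×13.2210 = 79.0463.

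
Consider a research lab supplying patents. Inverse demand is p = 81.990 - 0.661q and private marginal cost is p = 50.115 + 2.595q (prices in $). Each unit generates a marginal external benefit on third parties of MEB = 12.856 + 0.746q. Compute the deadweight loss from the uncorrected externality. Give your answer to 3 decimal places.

Market equilibrium (private): 50.115 + 2.595q = 81.990 - 0.661q → q_m = 9.7896.
Social marginal cost = private MC − MEB = 37.259 + 1.849q.
Set SMC = demand: 37.259 + 1.849q = 81.990 - 0.661q → q* = 17.8211.
Between q* and q_m the wedge demand − SMC runs linearly from 0 to MEB(q_m), so the loss is a triangle.
DWL = ½ × 8.0315 × 20.1591 = 80.9539.

DWL = $80.954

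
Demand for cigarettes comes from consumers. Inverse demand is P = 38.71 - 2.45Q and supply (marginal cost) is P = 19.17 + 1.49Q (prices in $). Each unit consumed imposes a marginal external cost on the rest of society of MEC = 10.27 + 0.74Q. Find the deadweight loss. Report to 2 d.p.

DWL = $20.76

Market equilibrium (private): 19.17 + 1.49Q = 38.71 - 2.45Q → Q_m = 4.9594.
Social marginal benefit = demand − MEC = 28.44 - 3.19Q.
Set SMB = MC: 28.44 - 3.19Q = 19.17 + 1.49Q → Q* = 1.9808.
Between Q* and Q_m the wedge MC − SMB runs linearly from 0 to MEC(Q_m), so the loss is a triangle.
DWL = ½ × 2.9786 × 13.9399 = 20.7607.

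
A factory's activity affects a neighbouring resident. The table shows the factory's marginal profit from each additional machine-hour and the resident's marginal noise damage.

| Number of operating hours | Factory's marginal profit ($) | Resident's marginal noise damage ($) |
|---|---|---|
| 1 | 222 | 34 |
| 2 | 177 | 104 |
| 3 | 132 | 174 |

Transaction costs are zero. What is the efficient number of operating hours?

2

Bargaining reaches the level where marginal profit last exceeds marginal noise damage.
That holds through level 2 (177 ≥ 104) but not at 3 (132 < 174).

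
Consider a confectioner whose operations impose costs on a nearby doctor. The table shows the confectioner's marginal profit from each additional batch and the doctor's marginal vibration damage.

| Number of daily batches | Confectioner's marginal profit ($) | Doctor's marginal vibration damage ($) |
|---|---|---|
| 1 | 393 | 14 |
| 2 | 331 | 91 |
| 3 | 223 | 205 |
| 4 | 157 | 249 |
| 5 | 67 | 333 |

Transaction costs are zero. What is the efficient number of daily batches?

Bargaining reaches the level where marginal profit last exceeds marginal vibration damage.
That holds through level 3 (223 ≥ 205) but not at 4 (157 < 249).

3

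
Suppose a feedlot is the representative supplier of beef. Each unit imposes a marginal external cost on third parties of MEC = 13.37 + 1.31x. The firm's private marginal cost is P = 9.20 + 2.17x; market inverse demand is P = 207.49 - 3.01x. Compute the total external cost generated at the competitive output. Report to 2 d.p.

1471.61

Market equilibrium (private): 9.20 + 2.17x = 207.49 - 3.01x → x_m = 38.2799.
Total external cost = ∫₀^{x_m} (13.37 + 1.31x) dx = 13.37×38.2799 + ½×1.31×38.2799² = 1471.6070.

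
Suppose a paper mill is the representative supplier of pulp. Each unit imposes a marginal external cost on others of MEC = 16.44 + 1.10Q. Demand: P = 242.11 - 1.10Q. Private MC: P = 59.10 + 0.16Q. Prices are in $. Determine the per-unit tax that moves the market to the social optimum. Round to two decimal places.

Social marginal cost = private MC + MEC = 75.54 + 1.26Q.
Set SMC = demand: 75.54 + 1.26Q = 242.11 - 1.10Q → Q* = 70.5805.
The Pigouvian tax equals MEC at Q*: 16.44 + 1.10×70.5805 = 94.0786.

tax = $94.08 per unit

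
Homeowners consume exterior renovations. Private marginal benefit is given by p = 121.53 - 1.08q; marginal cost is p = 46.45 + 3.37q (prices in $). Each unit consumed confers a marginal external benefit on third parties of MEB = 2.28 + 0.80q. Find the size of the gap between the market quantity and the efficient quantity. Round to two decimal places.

4.32 units

Market equilibrium (private): 46.45 + 3.37q = 121.53 - 1.08q → q_m = 16.8719.
Social marginal benefit = demand + MEB = 123.81 - 0.28q.
Set SMB = MC: 123.81 - 0.28q = 46.45 + 3.37q → q* = 21.1945.
Gap = |16.8719 − 21.1945| = 4.3226.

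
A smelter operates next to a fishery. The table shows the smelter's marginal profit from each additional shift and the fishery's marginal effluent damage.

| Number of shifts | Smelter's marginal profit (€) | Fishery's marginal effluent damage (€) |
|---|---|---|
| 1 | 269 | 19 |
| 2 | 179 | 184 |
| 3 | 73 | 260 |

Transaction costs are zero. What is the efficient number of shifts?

Bargaining reaches the level where marginal profit last exceeds marginal effluent damage.
That holds through level 1 (269 ≥ 19) but not at 2 (179 < 184).

1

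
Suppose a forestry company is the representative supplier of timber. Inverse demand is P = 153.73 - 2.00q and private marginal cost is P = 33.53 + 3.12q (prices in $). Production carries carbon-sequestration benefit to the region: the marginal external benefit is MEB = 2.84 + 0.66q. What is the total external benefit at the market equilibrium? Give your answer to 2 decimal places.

Market equilibrium (private): 33.53 + 3.12q = 153.73 - 2.00q → q_m = 23.4766.
Total external benefit = ∫₀^{q_m} (2.84 + 0.66q) dq = 2.84×23.4766 + ½×0.66×23.4766² = 248.5533.

$248.55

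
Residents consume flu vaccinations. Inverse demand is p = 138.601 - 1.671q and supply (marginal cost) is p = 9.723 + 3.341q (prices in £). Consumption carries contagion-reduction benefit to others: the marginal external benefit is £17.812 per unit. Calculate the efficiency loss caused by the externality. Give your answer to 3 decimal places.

DWL = £31.651

Market equilibrium (private): 9.723 + 3.341q = 138.601 - 1.671q → q_m = 25.7139.
Social marginal benefit = demand + MEB = 156.413 - 1.671q.
Set SMB = MC: 156.413 - 1.671q = 9.723 + 3.341q → q* = 29.2678.
Between q* and q_m the wedge SMB − MC runs linearly from 0 to MEB(q_m), so the loss is a triangle.
DWL = ½ × 3.5539 × 17.8120 = 31.6510.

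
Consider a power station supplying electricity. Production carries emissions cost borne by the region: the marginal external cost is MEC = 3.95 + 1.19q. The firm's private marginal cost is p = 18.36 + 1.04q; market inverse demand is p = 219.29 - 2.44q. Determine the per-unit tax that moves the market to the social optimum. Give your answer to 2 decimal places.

tax = 54.14 per unit

Social marginal cost = private MC + MEC = 22.31 + 2.23q.
Set SMC = demand: 22.31 + 2.23q = 219.29 - 2.44q → q* = 42.1799.
The Pigouvian tax equals MEC at q*: 3.95 + 1.19×42.1799 = 54.1441.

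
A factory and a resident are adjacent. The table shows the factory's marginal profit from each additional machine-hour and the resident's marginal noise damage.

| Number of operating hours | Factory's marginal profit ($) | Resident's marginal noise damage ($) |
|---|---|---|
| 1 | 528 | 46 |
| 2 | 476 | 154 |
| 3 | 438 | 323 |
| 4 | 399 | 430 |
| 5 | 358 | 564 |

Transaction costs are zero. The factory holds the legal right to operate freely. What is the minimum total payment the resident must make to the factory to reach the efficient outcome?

$757

Left alone the factory would choose level 5 (marginal profit stays positive).
Efficient level: k* = 3 (marginal profit ≥ marginal noise damage through 3).
The resident must at least cover the factory's forgone profit from cutting 5→3: 399 + 358 = 757.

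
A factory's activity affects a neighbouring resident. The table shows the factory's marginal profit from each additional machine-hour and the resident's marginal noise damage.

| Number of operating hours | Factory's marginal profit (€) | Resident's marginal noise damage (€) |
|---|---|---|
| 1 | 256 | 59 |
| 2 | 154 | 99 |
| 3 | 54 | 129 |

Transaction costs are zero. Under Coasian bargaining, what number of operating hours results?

2

Bargaining reaches the level where marginal profit last exceeds marginal noise damage.
That holds through level 2 (154 ≥ 99) but not at 3 (54 < 129).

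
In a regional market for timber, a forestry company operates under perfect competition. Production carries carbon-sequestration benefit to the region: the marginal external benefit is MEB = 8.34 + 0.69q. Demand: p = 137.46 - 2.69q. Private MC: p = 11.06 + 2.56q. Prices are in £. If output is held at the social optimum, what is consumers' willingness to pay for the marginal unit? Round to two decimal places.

Social marginal cost = private MC − MEB = 2.72 + 1.87q.
Set SMC = demand: 2.72 + 1.87q = 137.46 - 2.69q → q* = 29.5482.
Consumer price on the demand curve at q*: 137.46 − 2.69×29.5482 = 57.9753.

P = £57.98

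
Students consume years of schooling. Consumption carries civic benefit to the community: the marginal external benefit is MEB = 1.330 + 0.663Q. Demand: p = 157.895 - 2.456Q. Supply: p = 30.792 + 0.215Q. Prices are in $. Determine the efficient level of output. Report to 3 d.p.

Q* = 63.961

Social marginal benefit = demand + MEB = 159.225 - 1.793Q.
Set SMB = MC: 159.225 - 1.793Q = 30.792 + 0.215Q → Q* = 63.9607.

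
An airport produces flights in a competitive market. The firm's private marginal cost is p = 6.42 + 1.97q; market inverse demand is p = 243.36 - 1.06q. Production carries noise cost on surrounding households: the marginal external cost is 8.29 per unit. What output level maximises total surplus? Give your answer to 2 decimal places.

q* = 75.46

Social marginal cost = private MC + MEC = 14.71 + 1.97q.
Set SMC = demand: 14.71 + 1.97q = 243.36 - 1.06q → q* = 75.4620.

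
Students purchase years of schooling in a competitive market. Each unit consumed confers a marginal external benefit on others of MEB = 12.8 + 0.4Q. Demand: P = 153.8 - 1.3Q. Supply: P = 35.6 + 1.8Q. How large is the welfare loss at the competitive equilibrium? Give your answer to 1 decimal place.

Market equilibrium (private): 35.6 + 1.8Q = 153.8 - 1.3Q → Q_m = 38.1290.
Social marginal benefit = demand + MEB = 166.6 - 0.9Q.
Set SMB = MC: 166.6 - 0.9Q = 35.6 + 1.8Q → Q* = 48.5185.
Between Q* and Q_m the wedge SMB − MC runs linearly from 0 to MEB(Q_m), so the loss is a triangle.
DWL = ½ × 10.3895 × 28.0516 = 145.7210.

DWL = 145.7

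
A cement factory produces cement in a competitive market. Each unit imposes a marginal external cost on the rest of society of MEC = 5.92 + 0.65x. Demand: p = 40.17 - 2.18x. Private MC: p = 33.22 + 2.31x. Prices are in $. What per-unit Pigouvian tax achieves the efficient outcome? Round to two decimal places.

tax = $6.05 per unit

Social marginal cost = private MC + MEC = 39.14 + 2.96x.
Set SMC = demand: 39.14 + 2.96x = 40.17 - 2.18x → x* = 0.2004.
The Pigouvian tax equals MEC at x*: 5.92 + 0.65×0.2004 = 6.0503.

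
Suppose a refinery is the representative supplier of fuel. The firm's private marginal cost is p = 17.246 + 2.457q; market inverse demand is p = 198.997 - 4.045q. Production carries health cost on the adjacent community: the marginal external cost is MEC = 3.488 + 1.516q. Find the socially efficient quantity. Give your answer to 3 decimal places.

q* = 22.233

Social marginal cost = private MC + MEC = 20.734 + 3.973q.
Set SMC = demand: 20.734 + 3.973q = 198.997 - 4.045q → q* = 22.2329.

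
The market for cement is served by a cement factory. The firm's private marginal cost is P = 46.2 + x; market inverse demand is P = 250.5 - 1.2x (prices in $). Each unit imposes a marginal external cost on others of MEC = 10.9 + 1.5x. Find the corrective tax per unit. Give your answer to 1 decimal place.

Social marginal cost = private MC + MEC = 57.1 + 2.5x.
Set SMC = demand: 57.1 + 2.5x = 250.5 - 1.2x → x* = 52.2703.
The Pigouvian tax equals MEC at x*: 10.9 + 1.5×52.2703 = 89.3055.

tax = $89.3 per unit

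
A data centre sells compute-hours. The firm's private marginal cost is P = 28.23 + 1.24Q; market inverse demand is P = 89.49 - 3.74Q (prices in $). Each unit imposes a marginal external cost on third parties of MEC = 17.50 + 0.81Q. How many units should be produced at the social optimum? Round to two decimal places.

Q* = 7.56

Social marginal cost = private MC + MEC = 45.73 + 2.05Q.
Set SMC = demand: 45.73 + 2.05Q = 89.49 - 3.74Q → Q* = 7.5579.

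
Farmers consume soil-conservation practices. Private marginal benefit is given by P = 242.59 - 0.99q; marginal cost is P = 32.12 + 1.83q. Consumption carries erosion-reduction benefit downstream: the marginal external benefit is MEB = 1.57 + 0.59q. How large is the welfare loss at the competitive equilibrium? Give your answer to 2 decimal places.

DWL = 466.32

Market equilibrium (private): 32.12 + 1.83q = 242.59 - 0.99q → q_m = 74.6348.
Social marginal benefit = demand + MEB = 244.16 - 0.40q.
Set SMB = MC: 244.16 - 0.40q = 32.12 + 1.83q → q* = 95.0852.
The loss is the area between SMB and MC from q* to q_m; with linear curves that's a triangle of height MEB(q_m).
DWL = ½ × 20.4504 × 45.6045 = 466.3151.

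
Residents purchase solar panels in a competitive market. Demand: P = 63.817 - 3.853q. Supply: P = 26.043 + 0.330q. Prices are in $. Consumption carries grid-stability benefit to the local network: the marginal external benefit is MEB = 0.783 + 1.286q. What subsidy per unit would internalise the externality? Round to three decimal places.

Social marginal benefit = demand + MEB = 64.600 - 2.567q.
Set SMB = MC: 64.600 - 2.567q = 26.043 + 0.330q → q* = 13.3093.
The Pigouvian subsidy equals MEB at q*: 0.783 + 1.286×13.3093 = 17.8988.

subsidy = $17.899 per unit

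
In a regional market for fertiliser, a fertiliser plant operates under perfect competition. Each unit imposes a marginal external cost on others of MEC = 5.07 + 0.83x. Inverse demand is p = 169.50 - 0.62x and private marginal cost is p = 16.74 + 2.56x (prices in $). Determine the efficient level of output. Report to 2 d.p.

Social marginal cost = private MC + MEC = 21.81 + 3.39x.
Set SMC = demand: 21.81 + 3.39x = 169.50 - 0.62x → x* = 36.8304.

x* = 36.83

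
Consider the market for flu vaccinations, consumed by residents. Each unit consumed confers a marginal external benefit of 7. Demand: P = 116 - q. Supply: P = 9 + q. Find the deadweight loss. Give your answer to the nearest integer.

DWL = 12

Market equilibrium (private): 9 + q = 116 - q → q_m = 53.5000.
Social marginal benefit = demand + MEB = 123 - q.
Set SMB = MC: 123 - q = 9 + q → q* = 57.0000.
Height of the DWL triangle at q_m is SMB(q_m) − MC(q_m) = MEB(q_m) = 7.0000.
DWL = ½ × 3.5000 × 7.0000 = 12.2500.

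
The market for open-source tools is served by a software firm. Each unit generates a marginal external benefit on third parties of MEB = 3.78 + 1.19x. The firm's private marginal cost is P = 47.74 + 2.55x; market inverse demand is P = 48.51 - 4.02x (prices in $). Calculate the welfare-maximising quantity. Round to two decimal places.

x* = 0.85

Social marginal cost = private MC − MEB = 43.96 + 1.36x.
Set SMC = demand: 43.96 + 1.36x = 48.51 - 4.02x → x* = 0.8457.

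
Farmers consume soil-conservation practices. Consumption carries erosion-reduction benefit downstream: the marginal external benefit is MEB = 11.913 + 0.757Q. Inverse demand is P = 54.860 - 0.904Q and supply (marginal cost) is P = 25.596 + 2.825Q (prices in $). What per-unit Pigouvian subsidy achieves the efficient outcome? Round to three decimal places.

Social marginal benefit = demand + MEB = 66.773 - 0.147Q.
Set SMB = MC: 66.773 - 0.147Q = 25.596 + 2.825Q → Q* = 13.8550.
The Pigouvian subsidy equals MEB at Q*: 11.913 + 0.757×13.8550 = 22.4012.

subsidy = $22.401 per unit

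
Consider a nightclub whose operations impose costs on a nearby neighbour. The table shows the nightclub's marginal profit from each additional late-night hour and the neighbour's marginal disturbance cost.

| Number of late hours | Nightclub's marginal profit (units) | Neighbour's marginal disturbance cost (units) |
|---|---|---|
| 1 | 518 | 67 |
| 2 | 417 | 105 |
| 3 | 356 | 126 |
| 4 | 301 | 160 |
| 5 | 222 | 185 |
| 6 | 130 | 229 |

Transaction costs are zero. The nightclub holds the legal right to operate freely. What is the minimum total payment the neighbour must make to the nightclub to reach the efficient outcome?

130

Left alone the nightclub would choose level 6 (marginal profit stays positive).
Efficient level: k* = 5 (marginal profit ≥ marginal disturbance cost through 5).
The neighbour must at least cover the nightclub's forgone profit from cutting 6→5: 130 = 130.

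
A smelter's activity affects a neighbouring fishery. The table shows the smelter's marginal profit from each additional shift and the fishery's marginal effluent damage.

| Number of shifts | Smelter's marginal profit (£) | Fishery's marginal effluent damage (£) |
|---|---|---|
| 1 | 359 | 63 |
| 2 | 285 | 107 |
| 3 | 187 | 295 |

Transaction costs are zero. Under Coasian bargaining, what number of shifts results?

2

Bargaining reaches the level where marginal profit last exceeds marginal effluent damage.
That holds through level 2 (285 ≥ 107) but not at 3 (187 < 295).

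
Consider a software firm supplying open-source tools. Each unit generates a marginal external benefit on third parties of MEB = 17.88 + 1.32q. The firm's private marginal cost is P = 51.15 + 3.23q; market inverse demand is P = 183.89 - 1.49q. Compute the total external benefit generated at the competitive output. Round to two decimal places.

Market equilibrium (private): 51.15 + 3.23q = 183.89 - 1.49q → q_m = 28.1229.
Total external benefit = ∫₀^{q_m} (17.88 + 1.32q) dq = 17.88×28.1229 + ½×1.32×28.1229² = 1024.8298.

1024.83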